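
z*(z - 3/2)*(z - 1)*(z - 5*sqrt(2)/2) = z^4 - 5*sqrt(2)*z^3/2 - 5*z^3/2 + 3*z^2/2 + 25*sqrt(2)*z^2/4 - 15*sqrt(2)*z/4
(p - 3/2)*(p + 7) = p^2 + 11*p/2 - 21/2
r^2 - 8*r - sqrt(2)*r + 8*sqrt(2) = (r - 8)*(r - sqrt(2))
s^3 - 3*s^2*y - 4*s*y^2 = s*(s - 4*y)*(s + y)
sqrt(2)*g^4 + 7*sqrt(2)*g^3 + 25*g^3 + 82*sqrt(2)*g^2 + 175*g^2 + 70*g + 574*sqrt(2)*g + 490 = (g + 7)*(g + 5*sqrt(2))*(g + 7*sqrt(2))*(sqrt(2)*g + 1)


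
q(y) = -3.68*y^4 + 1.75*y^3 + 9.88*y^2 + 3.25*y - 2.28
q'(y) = -14.72*y^3 + 5.25*y^2 + 19.76*y + 3.25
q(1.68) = 10.05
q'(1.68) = -18.53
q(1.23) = 11.50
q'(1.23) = 8.11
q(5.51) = -2783.65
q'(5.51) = -2190.90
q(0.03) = -2.17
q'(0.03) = 3.85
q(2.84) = -112.67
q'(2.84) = -235.47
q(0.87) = 7.07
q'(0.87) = 14.72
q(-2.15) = -59.62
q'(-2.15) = 131.33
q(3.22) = -226.56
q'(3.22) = -370.13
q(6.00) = -4018.38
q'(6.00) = -2868.71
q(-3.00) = -268.44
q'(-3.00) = 388.66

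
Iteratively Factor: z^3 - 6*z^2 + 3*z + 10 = (z - 5)*(z^2 - z - 2) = (z - 5)*(z - 2)*(z + 1)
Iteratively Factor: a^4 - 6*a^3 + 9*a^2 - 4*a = (a - 1)*(a^3 - 5*a^2 + 4*a) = a*(a - 1)*(a^2 - 5*a + 4) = a*(a - 4)*(a - 1)*(a - 1)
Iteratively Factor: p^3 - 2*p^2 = (p)*(p^2 - 2*p) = p*(p - 2)*(p)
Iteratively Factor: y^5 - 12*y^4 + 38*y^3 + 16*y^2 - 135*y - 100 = (y + 1)*(y^4 - 13*y^3 + 51*y^2 - 35*y - 100) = (y + 1)^2*(y^3 - 14*y^2 + 65*y - 100) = (y - 5)*(y + 1)^2*(y^2 - 9*y + 20) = (y - 5)^2*(y + 1)^2*(y - 4)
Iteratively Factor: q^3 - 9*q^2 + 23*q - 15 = (q - 1)*(q^2 - 8*q + 15) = (q - 5)*(q - 1)*(q - 3)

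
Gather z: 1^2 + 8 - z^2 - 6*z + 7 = -z^2 - 6*z + 16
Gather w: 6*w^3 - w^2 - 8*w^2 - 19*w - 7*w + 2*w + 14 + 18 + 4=6*w^3 - 9*w^2 - 24*w + 36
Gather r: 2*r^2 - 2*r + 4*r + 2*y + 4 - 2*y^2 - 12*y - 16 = 2*r^2 + 2*r - 2*y^2 - 10*y - 12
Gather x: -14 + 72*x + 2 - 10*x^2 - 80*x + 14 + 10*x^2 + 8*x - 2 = 0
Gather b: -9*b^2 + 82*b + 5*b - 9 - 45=-9*b^2 + 87*b - 54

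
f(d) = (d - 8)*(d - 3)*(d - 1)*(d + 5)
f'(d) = (d - 8)*(d - 3)*(d - 1) + (d - 8)*(d - 3)*(d + 5) + (d - 8)*(d - 1)*(d + 5) + (d - 3)*(d - 1)*(d + 5) = 4*d^3 - 21*d^2 - 50*d + 151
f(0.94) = -5.18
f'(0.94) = 88.77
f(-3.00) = -528.00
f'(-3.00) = 4.00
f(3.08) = -6.61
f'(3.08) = -85.34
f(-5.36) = 255.72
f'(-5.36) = -800.28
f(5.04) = -244.93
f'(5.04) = -122.34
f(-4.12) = -388.81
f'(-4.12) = -279.20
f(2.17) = 40.59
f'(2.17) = -15.51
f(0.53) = -47.96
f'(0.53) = 119.20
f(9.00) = 672.00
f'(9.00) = 916.00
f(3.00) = 0.00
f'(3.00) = -80.00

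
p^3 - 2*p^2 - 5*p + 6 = (p - 3)*(p - 1)*(p + 2)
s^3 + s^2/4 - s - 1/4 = (s - 1)*(s + 1/4)*(s + 1)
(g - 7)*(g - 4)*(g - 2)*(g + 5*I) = g^4 - 13*g^3 + 5*I*g^3 + 50*g^2 - 65*I*g^2 - 56*g + 250*I*g - 280*I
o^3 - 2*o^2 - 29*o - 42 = (o - 7)*(o + 2)*(o + 3)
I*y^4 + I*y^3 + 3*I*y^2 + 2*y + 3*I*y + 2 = (y + 1)*(y - I)*(y + 2*I)*(I*y + 1)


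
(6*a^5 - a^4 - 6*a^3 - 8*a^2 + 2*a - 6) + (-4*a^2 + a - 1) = 6*a^5 - a^4 - 6*a^3 - 12*a^2 + 3*a - 7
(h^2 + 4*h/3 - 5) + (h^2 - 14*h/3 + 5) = 2*h^2 - 10*h/3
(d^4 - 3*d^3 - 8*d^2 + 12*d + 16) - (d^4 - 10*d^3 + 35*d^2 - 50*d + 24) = 7*d^3 - 43*d^2 + 62*d - 8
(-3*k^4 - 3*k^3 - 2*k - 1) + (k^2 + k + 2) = -3*k^4 - 3*k^3 + k^2 - k + 1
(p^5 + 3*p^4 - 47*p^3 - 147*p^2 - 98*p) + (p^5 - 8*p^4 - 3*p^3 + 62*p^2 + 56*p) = 2*p^5 - 5*p^4 - 50*p^3 - 85*p^2 - 42*p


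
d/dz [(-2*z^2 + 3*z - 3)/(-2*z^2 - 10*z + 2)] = (13*z^2 - 10*z - 12)/(2*(z^4 + 10*z^3 + 23*z^2 - 10*z + 1))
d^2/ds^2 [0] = 0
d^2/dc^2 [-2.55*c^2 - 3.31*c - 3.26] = -5.10000000000000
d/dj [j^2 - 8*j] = 2*j - 8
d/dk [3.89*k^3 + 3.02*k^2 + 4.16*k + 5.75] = 11.67*k^2 + 6.04*k + 4.16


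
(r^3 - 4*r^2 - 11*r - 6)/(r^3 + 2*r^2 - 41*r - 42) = (r + 1)/(r + 7)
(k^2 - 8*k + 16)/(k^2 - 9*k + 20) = (k - 4)/(k - 5)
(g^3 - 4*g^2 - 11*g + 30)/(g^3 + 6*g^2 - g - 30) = (g - 5)/(g + 5)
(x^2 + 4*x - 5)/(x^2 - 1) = (x + 5)/(x + 1)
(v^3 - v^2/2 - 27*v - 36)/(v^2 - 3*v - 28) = (v^2 - 9*v/2 - 9)/(v - 7)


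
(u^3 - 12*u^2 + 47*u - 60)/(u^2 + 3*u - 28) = (u^2 - 8*u + 15)/(u + 7)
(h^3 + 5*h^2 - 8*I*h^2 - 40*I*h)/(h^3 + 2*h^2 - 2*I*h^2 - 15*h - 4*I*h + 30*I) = h*(h - 8*I)/(h^2 - h*(3 + 2*I) + 6*I)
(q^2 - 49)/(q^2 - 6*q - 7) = (q + 7)/(q + 1)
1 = 1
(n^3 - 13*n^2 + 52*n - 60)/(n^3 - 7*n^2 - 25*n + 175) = (n^2 - 8*n + 12)/(n^2 - 2*n - 35)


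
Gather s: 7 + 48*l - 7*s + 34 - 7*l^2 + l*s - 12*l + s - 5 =-7*l^2 + 36*l + s*(l - 6) + 36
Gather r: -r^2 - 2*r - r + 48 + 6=-r^2 - 3*r + 54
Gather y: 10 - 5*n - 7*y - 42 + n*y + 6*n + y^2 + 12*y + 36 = n + y^2 + y*(n + 5) + 4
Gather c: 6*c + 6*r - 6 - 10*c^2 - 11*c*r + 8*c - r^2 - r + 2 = -10*c^2 + c*(14 - 11*r) - r^2 + 5*r - 4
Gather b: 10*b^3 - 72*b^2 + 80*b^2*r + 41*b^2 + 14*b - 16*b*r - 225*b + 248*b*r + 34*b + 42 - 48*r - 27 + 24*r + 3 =10*b^3 + b^2*(80*r - 31) + b*(232*r - 177) - 24*r + 18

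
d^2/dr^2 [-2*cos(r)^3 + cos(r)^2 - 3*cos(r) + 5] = 18*cos(r)^3 - 4*cos(r)^2 - 9*cos(r) + 2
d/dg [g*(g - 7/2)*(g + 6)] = 3*g^2 + 5*g - 21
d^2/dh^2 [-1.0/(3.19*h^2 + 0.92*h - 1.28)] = (20.3522*h^2 + 5.8696*h - 1.0*(6.38*h + 0.92)*(12.76*h + 1.84) - 8.1664)/(3.19*h^2 + 0.92*h - 1.28)^3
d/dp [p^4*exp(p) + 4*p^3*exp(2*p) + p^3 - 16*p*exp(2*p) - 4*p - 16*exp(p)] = p^4*exp(p) + 8*p^3*exp(2*p) + 4*p^3*exp(p) + 12*p^2*exp(2*p) + 3*p^2 - 32*p*exp(2*p) - 16*exp(2*p) - 16*exp(p) - 4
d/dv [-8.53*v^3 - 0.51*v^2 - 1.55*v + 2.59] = -25.59*v^2 - 1.02*v - 1.55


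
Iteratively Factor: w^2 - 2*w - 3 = (w - 3)*(w + 1)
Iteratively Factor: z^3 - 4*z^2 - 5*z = (z + 1)*(z^2 - 5*z) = z*(z + 1)*(z - 5)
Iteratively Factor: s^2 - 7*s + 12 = (s - 3)*(s - 4)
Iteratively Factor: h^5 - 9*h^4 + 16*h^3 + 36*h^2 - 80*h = (h - 4)*(h^4 - 5*h^3 - 4*h^2 + 20*h) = (h - 5)*(h - 4)*(h^3 - 4*h) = (h - 5)*(h - 4)*(h - 2)*(h^2 + 2*h) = h*(h - 5)*(h - 4)*(h - 2)*(h + 2)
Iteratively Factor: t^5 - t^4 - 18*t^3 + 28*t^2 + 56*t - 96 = (t + 2)*(t^4 - 3*t^3 - 12*t^2 + 52*t - 48) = (t + 2)*(t + 4)*(t^3 - 7*t^2 + 16*t - 12) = (t - 3)*(t + 2)*(t + 4)*(t^2 - 4*t + 4) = (t - 3)*(t - 2)*(t + 2)*(t + 4)*(t - 2)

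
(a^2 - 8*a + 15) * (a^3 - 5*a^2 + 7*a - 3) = a^5 - 13*a^4 + 62*a^3 - 134*a^2 + 129*a - 45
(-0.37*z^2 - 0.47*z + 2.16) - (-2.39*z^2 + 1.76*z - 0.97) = 2.02*z^2 - 2.23*z + 3.13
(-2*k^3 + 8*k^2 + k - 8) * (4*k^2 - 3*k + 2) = -8*k^5 + 38*k^4 - 24*k^3 - 19*k^2 + 26*k - 16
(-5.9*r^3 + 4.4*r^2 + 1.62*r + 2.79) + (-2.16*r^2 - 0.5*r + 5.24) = -5.9*r^3 + 2.24*r^2 + 1.12*r + 8.03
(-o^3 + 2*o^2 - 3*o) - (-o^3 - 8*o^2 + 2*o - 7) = 10*o^2 - 5*o + 7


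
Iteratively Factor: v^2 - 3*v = (v)*(v - 3)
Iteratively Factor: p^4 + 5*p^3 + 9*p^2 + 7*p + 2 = (p + 1)*(p^3 + 4*p^2 + 5*p + 2) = (p + 1)^2*(p^2 + 3*p + 2) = (p + 1)^3*(p + 2)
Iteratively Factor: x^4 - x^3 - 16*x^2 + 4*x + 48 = (x - 2)*(x^3 + x^2 - 14*x - 24) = (x - 2)*(x + 2)*(x^2 - x - 12) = (x - 2)*(x + 2)*(x + 3)*(x - 4)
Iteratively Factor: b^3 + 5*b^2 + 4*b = (b)*(b^2 + 5*b + 4) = b*(b + 1)*(b + 4)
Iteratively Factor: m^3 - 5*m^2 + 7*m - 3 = (m - 1)*(m^2 - 4*m + 3) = (m - 1)^2*(m - 3)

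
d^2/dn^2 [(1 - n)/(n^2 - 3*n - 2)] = 2*((n - 1)*(2*n - 3)^2 + (3*n - 4)*(-n^2 + 3*n + 2))/(-n^2 + 3*n + 2)^3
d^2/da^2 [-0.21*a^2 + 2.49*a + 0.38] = -0.420000000000000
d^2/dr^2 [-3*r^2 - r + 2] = -6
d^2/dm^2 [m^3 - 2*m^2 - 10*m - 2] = 6*m - 4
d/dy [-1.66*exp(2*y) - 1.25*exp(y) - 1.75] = (-3.32*exp(y) - 1.25)*exp(y)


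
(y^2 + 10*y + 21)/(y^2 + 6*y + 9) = (y + 7)/(y + 3)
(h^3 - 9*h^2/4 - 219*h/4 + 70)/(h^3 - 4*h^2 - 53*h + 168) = (h - 5/4)/(h - 3)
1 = 1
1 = 1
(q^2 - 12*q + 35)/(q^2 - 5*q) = (q - 7)/q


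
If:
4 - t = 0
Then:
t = 4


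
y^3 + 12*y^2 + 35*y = y*(y + 5)*(y + 7)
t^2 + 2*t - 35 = (t - 5)*(t + 7)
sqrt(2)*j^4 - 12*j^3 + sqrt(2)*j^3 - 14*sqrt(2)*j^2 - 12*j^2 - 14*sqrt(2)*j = j*(j - 7*sqrt(2))*(j + sqrt(2))*(sqrt(2)*j + sqrt(2))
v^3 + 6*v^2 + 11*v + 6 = (v + 1)*(v + 2)*(v + 3)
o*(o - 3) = o^2 - 3*o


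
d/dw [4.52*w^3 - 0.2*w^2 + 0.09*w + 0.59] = 13.56*w^2 - 0.4*w + 0.09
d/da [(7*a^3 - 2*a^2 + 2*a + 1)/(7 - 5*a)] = (-70*a^3 + 157*a^2 - 28*a + 19)/(25*a^2 - 70*a + 49)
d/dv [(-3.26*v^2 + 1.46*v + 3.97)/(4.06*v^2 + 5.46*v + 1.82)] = (-23.7272*v^2 - 44.1028*v - 19.019)/(16.4836*v^4 + 44.3352*v^3 + 44.59*v^2 + 19.8744*v + 3.3124)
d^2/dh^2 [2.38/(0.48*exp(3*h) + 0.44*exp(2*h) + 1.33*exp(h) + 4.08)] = (2.38*(1.44*exp(2*h) + 0.88*exp(h) + 1.33)*(2.88*exp(2*h) + 1.76*exp(h) + 2.66)*exp(h) - (10.2816*exp(2*h) + 4.1888*exp(h) + 3.1654)*(0.48*exp(3*h) + 0.44*exp(2*h) + 1.33*exp(h) + 4.08))*exp(h)/(0.48*exp(3*h) + 0.44*exp(2*h) + 1.33*exp(h) + 4.08)^3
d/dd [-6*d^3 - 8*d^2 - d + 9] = -18*d^2 - 16*d - 1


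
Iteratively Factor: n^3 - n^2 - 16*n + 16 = (n - 4)*(n^2 + 3*n - 4) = (n - 4)*(n + 4)*(n - 1)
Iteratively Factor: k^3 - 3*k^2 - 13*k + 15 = (k - 1)*(k^2 - 2*k - 15) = (k - 5)*(k - 1)*(k + 3)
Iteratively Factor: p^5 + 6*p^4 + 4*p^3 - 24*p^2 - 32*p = (p)*(p^4 + 6*p^3 + 4*p^2 - 24*p - 32) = p*(p - 2)*(p^3 + 8*p^2 + 20*p + 16) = p*(p - 2)*(p + 2)*(p^2 + 6*p + 8) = p*(p - 2)*(p + 2)*(p + 4)*(p + 2)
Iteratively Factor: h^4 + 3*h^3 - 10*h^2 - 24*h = (h - 3)*(h^3 + 6*h^2 + 8*h) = h*(h - 3)*(h^2 + 6*h + 8) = h*(h - 3)*(h + 2)*(h + 4)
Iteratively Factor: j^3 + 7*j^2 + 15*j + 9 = (j + 1)*(j^2 + 6*j + 9) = (j + 1)*(j + 3)*(j + 3)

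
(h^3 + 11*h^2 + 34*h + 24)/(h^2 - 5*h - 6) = (h^2 + 10*h + 24)/(h - 6)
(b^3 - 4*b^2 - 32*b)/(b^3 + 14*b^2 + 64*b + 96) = b*(b - 8)/(b^2 + 10*b + 24)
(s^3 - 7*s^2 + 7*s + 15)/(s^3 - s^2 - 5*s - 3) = (s - 5)/(s + 1)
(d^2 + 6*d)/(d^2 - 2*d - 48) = d/(d - 8)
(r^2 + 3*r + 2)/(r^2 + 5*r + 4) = (r + 2)/(r + 4)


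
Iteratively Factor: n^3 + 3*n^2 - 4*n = (n + 4)*(n^2 - n) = n*(n + 4)*(n - 1)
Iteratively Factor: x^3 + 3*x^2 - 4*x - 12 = (x - 2)*(x^2 + 5*x + 6) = (x - 2)*(x + 2)*(x + 3)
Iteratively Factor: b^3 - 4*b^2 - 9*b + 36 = (b - 4)*(b^2 - 9) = (b - 4)*(b - 3)*(b + 3)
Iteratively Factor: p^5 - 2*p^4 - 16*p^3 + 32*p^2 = (p)*(p^4 - 2*p^3 - 16*p^2 + 32*p) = p*(p - 4)*(p^3 + 2*p^2 - 8*p) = p*(p - 4)*(p - 2)*(p^2 + 4*p) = p*(p - 4)*(p - 2)*(p + 4)*(p)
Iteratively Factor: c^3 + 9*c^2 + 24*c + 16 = (c + 4)*(c^2 + 5*c + 4) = (c + 1)*(c + 4)*(c + 4)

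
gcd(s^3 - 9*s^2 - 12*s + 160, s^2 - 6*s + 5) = s - 5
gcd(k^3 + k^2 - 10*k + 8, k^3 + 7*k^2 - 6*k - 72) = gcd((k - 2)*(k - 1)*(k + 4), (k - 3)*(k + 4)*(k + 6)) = k + 4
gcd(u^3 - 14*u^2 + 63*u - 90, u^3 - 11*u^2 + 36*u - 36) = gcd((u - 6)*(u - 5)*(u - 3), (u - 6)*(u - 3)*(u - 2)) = u^2 - 9*u + 18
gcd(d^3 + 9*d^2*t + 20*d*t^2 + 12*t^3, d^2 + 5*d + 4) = 1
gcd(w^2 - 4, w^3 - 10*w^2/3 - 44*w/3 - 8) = w + 2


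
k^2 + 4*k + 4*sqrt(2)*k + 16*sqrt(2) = (k + 4)*(k + 4*sqrt(2))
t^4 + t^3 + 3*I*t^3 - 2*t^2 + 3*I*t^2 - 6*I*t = t*(t - 1)*(t + 2)*(t + 3*I)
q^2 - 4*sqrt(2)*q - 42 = (q - 7*sqrt(2))*(q + 3*sqrt(2))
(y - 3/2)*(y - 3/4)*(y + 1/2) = y^3 - 7*y^2/4 + 9/16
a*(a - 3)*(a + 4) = a^3 + a^2 - 12*a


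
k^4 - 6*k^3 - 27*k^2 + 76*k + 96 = (k - 8)*(k - 3)*(k + 1)*(k + 4)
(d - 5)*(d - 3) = d^2 - 8*d + 15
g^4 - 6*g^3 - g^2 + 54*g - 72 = (g - 4)*(g - 3)*(g - 2)*(g + 3)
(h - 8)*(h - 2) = h^2 - 10*h + 16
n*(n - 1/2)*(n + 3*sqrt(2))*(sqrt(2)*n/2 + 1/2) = sqrt(2)*n^4/2 - sqrt(2)*n^3/4 + 7*n^3/2 - 7*n^2/4 + 3*sqrt(2)*n^2/2 - 3*sqrt(2)*n/4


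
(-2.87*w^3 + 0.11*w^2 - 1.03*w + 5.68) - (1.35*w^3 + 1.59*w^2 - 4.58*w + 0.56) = -4.22*w^3 - 1.48*w^2 + 3.55*w + 5.12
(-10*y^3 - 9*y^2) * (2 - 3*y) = 30*y^4 + 7*y^3 - 18*y^2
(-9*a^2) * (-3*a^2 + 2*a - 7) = 27*a^4 - 18*a^3 + 63*a^2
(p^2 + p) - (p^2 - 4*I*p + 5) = p + 4*I*p - 5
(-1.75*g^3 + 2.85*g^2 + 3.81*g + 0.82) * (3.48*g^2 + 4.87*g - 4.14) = -6.09*g^5 + 1.3955*g^4 + 34.3833*g^3 + 9.6093*g^2 - 11.78*g - 3.3948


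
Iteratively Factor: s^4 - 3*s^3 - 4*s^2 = (s + 1)*(s^3 - 4*s^2) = s*(s + 1)*(s^2 - 4*s) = s^2*(s + 1)*(s - 4)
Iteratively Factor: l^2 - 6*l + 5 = (l - 5)*(l - 1)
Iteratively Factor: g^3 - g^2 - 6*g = (g + 2)*(g^2 - 3*g) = g*(g + 2)*(g - 3)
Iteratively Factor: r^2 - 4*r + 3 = (r - 3)*(r - 1)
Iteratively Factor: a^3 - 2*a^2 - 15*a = (a - 5)*(a^2 + 3*a) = (a - 5)*(a + 3)*(a)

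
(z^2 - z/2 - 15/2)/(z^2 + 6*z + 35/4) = 2*(z - 3)/(2*z + 7)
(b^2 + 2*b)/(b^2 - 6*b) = (b + 2)/(b - 6)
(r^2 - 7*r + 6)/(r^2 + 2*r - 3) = (r - 6)/(r + 3)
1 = 1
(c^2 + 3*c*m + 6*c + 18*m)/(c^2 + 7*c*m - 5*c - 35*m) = (c^2 + 3*c*m + 6*c + 18*m)/(c^2 + 7*c*m - 5*c - 35*m)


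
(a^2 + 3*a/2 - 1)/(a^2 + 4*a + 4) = (a - 1/2)/(a + 2)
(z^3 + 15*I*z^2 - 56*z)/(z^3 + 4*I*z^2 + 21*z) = (z + 8*I)/(z - 3*I)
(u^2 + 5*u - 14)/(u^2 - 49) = (u - 2)/(u - 7)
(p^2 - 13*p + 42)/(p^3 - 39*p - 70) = (p - 6)/(p^2 + 7*p + 10)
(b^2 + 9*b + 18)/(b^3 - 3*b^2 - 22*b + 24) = (b^2 + 9*b + 18)/(b^3 - 3*b^2 - 22*b + 24)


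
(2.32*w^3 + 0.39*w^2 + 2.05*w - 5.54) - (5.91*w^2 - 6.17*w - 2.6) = 2.32*w^3 - 5.52*w^2 + 8.22*w - 2.94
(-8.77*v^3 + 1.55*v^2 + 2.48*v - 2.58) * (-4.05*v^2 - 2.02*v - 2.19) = 35.5185*v^5 + 11.4379*v^4 + 6.0313*v^3 + 2.0449*v^2 - 0.2196*v + 5.6502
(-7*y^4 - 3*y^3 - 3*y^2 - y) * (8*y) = -56*y^5 - 24*y^4 - 24*y^3 - 8*y^2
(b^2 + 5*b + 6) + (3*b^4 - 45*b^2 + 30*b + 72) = 3*b^4 - 44*b^2 + 35*b + 78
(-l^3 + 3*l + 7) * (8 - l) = l^4 - 8*l^3 - 3*l^2 + 17*l + 56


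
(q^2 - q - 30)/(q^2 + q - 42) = (q + 5)/(q + 7)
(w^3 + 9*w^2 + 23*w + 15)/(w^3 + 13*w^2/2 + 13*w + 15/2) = 2*(w + 5)/(2*w + 5)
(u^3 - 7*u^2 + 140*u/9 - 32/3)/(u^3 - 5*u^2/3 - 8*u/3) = (u^2 - 13*u/3 + 4)/(u*(u + 1))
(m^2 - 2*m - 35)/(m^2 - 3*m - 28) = (m + 5)/(m + 4)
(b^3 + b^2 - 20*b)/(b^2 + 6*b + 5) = b*(b - 4)/(b + 1)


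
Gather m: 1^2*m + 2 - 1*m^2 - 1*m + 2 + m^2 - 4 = 0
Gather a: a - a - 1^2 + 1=0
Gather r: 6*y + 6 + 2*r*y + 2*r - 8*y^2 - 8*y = r*(2*y + 2) - 8*y^2 - 2*y + 6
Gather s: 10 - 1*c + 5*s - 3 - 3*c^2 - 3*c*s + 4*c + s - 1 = -3*c^2 + 3*c + s*(6 - 3*c) + 6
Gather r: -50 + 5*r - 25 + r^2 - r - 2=r^2 + 4*r - 77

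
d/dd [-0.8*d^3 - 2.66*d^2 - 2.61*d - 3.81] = -2.4*d^2 - 5.32*d - 2.61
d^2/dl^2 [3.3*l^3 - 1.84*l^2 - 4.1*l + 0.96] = 19.8*l - 3.68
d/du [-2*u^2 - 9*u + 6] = -4*u - 9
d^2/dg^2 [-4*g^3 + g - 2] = -24*g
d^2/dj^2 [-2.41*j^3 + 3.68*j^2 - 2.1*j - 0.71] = 7.36 - 14.46*j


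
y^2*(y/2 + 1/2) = y^3/2 + y^2/2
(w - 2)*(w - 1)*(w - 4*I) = w^3 - 3*w^2 - 4*I*w^2 + 2*w + 12*I*w - 8*I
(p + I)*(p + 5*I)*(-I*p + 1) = -I*p^3 + 7*p^2 + 11*I*p - 5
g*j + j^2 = j*(g + j)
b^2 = b^2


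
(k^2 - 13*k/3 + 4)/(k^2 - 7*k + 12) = (k - 4/3)/(k - 4)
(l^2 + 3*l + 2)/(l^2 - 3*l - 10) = (l + 1)/(l - 5)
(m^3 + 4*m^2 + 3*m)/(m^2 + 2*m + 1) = m*(m + 3)/(m + 1)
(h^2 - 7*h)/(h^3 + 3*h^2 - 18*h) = (h - 7)/(h^2 + 3*h - 18)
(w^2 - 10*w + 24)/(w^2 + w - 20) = (w - 6)/(w + 5)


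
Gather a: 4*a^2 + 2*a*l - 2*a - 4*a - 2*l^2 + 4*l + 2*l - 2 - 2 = 4*a^2 + a*(2*l - 6) - 2*l^2 + 6*l - 4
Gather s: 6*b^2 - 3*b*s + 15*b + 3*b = 6*b^2 - 3*b*s + 18*b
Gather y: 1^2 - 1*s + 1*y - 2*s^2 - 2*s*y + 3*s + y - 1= -2*s^2 + 2*s + y*(2 - 2*s)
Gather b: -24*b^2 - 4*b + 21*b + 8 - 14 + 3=-24*b^2 + 17*b - 3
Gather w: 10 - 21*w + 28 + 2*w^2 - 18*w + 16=2*w^2 - 39*w + 54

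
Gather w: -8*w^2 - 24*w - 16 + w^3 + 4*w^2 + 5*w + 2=w^3 - 4*w^2 - 19*w - 14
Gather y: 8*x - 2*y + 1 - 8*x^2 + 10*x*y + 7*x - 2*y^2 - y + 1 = -8*x^2 + 15*x - 2*y^2 + y*(10*x - 3) + 2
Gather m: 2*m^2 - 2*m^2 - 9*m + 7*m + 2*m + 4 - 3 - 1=0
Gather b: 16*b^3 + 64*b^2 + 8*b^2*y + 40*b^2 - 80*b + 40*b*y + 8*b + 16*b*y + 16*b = 16*b^3 + b^2*(8*y + 104) + b*(56*y - 56)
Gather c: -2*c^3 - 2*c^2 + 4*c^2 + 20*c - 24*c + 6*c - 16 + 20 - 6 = -2*c^3 + 2*c^2 + 2*c - 2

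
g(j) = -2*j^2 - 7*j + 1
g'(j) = -4*j - 7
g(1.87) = -19.08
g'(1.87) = -14.48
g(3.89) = -56.49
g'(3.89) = -22.56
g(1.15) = -9.70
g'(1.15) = -11.60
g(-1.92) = 7.07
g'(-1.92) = 0.68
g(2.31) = -25.84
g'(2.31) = -16.24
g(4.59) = -73.27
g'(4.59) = -25.36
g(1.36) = -12.22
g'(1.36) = -12.44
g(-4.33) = -6.19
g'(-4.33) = 10.32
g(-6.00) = -29.00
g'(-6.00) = 17.00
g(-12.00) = -203.00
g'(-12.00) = 41.00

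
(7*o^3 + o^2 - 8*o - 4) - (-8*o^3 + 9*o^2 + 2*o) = 15*o^3 - 8*o^2 - 10*o - 4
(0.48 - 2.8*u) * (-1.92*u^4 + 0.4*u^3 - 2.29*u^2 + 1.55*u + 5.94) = 5.376*u^5 - 2.0416*u^4 + 6.604*u^3 - 5.4392*u^2 - 15.888*u + 2.8512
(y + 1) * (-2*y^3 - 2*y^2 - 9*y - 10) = -2*y^4 - 4*y^3 - 11*y^2 - 19*y - 10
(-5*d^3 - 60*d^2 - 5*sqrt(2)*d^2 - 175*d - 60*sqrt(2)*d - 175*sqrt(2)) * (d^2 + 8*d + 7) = -5*d^5 - 100*d^4 - 5*sqrt(2)*d^4 - 690*d^3 - 100*sqrt(2)*d^3 - 1820*d^2 - 690*sqrt(2)*d^2 - 1820*sqrt(2)*d - 1225*d - 1225*sqrt(2)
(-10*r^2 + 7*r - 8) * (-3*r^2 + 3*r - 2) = 30*r^4 - 51*r^3 + 65*r^2 - 38*r + 16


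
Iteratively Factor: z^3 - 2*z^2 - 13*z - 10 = (z - 5)*(z^2 + 3*z + 2) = (z - 5)*(z + 2)*(z + 1)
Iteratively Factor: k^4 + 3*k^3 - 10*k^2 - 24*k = (k - 3)*(k^3 + 6*k^2 + 8*k) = (k - 3)*(k + 2)*(k^2 + 4*k) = k*(k - 3)*(k + 2)*(k + 4)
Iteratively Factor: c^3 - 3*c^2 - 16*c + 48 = (c - 4)*(c^2 + c - 12) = (c - 4)*(c - 3)*(c + 4)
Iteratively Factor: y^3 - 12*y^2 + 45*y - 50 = (y - 2)*(y^2 - 10*y + 25) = (y - 5)*(y - 2)*(y - 5)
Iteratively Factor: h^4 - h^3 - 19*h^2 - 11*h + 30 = (h + 2)*(h^3 - 3*h^2 - 13*h + 15) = (h - 5)*(h + 2)*(h^2 + 2*h - 3) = (h - 5)*(h + 2)*(h + 3)*(h - 1)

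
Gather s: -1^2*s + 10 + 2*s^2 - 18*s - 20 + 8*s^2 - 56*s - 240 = 10*s^2 - 75*s - 250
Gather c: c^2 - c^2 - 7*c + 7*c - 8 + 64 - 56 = 0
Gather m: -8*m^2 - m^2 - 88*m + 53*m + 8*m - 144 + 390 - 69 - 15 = -9*m^2 - 27*m + 162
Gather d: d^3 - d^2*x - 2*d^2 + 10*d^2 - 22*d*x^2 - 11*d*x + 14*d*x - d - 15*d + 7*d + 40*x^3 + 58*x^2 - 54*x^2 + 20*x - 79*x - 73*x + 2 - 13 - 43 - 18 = d^3 + d^2*(8 - x) + d*(-22*x^2 + 3*x - 9) + 40*x^3 + 4*x^2 - 132*x - 72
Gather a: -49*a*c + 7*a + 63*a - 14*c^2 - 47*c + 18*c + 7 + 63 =a*(70 - 49*c) - 14*c^2 - 29*c + 70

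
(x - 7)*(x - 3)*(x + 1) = x^3 - 9*x^2 + 11*x + 21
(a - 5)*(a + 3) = a^2 - 2*a - 15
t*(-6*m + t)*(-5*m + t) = 30*m^2*t - 11*m*t^2 + t^3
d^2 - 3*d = d*(d - 3)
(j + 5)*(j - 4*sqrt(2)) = j^2 - 4*sqrt(2)*j + 5*j - 20*sqrt(2)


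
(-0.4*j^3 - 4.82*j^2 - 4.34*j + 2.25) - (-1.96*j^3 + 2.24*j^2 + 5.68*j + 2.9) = 1.56*j^3 - 7.06*j^2 - 10.02*j - 0.65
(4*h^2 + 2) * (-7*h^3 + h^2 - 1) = -28*h^5 + 4*h^4 - 14*h^3 - 2*h^2 - 2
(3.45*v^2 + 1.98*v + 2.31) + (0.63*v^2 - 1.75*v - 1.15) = 4.08*v^2 + 0.23*v + 1.16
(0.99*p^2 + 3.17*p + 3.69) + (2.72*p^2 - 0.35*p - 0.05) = 3.71*p^2 + 2.82*p + 3.64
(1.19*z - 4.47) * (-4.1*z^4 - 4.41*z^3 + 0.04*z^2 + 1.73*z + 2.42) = -4.879*z^5 + 13.0791*z^4 + 19.7603*z^3 + 1.8799*z^2 - 4.8533*z - 10.8174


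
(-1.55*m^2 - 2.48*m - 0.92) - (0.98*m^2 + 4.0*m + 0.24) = -2.53*m^2 - 6.48*m - 1.16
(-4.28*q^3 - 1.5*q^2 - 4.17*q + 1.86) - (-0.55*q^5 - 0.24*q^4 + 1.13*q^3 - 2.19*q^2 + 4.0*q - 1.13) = 0.55*q^5 + 0.24*q^4 - 5.41*q^3 + 0.69*q^2 - 8.17*q + 2.99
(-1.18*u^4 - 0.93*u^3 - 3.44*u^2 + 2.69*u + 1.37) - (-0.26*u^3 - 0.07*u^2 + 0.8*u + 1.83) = -1.18*u^4 - 0.67*u^3 - 3.37*u^2 + 1.89*u - 0.46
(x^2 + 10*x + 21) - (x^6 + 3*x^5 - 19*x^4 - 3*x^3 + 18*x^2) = -x^6 - 3*x^5 + 19*x^4 + 3*x^3 - 17*x^2 + 10*x + 21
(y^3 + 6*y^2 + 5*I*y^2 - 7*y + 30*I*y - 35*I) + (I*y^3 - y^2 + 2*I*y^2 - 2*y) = y^3 + I*y^3 + 5*y^2 + 7*I*y^2 - 9*y + 30*I*y - 35*I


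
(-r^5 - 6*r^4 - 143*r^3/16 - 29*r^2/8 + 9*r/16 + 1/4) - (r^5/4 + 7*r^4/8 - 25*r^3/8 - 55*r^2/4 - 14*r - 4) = -5*r^5/4 - 55*r^4/8 - 93*r^3/16 + 81*r^2/8 + 233*r/16 + 17/4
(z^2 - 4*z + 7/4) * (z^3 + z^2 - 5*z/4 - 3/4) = z^5 - 3*z^4 - 7*z^3/2 + 6*z^2 + 13*z/16 - 21/16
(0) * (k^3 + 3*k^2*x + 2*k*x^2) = 0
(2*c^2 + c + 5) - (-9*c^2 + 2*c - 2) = 11*c^2 - c + 7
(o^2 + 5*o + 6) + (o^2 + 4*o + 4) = 2*o^2 + 9*o + 10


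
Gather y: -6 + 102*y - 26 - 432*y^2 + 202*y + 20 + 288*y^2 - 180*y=-144*y^2 + 124*y - 12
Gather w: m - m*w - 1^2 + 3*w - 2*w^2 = m - 2*w^2 + w*(3 - m) - 1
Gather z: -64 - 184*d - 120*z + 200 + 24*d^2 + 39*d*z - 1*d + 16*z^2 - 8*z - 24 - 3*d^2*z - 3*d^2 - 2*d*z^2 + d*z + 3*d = 21*d^2 - 182*d + z^2*(16 - 2*d) + z*(-3*d^2 + 40*d - 128) + 112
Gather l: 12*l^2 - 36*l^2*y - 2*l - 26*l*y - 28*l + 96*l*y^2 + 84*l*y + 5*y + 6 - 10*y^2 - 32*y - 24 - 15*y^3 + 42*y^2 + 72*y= l^2*(12 - 36*y) + l*(96*y^2 + 58*y - 30) - 15*y^3 + 32*y^2 + 45*y - 18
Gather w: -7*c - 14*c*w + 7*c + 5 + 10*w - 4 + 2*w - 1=w*(12 - 14*c)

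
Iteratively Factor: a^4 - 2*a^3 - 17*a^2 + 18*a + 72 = (a + 2)*(a^3 - 4*a^2 - 9*a + 36) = (a + 2)*(a + 3)*(a^2 - 7*a + 12) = (a - 4)*(a + 2)*(a + 3)*(a - 3)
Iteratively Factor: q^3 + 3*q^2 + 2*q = (q + 2)*(q^2 + q) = (q + 1)*(q + 2)*(q)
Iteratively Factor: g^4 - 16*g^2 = (g)*(g^3 - 16*g) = g*(g - 4)*(g^2 + 4*g) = g*(g - 4)*(g + 4)*(g)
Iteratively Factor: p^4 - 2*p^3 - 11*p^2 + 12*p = (p)*(p^3 - 2*p^2 - 11*p + 12) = p*(p - 4)*(p^2 + 2*p - 3) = p*(p - 4)*(p + 3)*(p - 1)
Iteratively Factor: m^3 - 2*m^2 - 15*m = (m + 3)*(m^2 - 5*m) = m*(m + 3)*(m - 5)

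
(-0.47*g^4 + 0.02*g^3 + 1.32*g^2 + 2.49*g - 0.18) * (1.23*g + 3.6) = -0.5781*g^5 - 1.6674*g^4 + 1.6956*g^3 + 7.8147*g^2 + 8.7426*g - 0.648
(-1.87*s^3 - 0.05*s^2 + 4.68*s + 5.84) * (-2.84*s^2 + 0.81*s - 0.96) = 5.3108*s^5 - 1.3727*s^4 - 11.5365*s^3 - 12.7468*s^2 + 0.2376*s - 5.6064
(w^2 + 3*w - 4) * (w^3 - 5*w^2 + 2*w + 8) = w^5 - 2*w^4 - 17*w^3 + 34*w^2 + 16*w - 32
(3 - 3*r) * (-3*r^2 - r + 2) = 9*r^3 - 6*r^2 - 9*r + 6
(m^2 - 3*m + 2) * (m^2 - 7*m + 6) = m^4 - 10*m^3 + 29*m^2 - 32*m + 12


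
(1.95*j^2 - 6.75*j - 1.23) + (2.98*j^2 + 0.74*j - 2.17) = 4.93*j^2 - 6.01*j - 3.4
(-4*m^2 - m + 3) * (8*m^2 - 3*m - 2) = -32*m^4 + 4*m^3 + 35*m^2 - 7*m - 6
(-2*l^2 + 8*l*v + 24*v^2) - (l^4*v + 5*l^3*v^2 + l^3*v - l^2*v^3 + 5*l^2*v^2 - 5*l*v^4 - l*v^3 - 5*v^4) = -l^4*v - 5*l^3*v^2 - l^3*v + l^2*v^3 - 5*l^2*v^2 - 2*l^2 + 5*l*v^4 + l*v^3 + 8*l*v + 5*v^4 + 24*v^2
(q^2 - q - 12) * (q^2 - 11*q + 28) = q^4 - 12*q^3 + 27*q^2 + 104*q - 336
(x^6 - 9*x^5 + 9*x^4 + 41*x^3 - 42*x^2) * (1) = x^6 - 9*x^5 + 9*x^4 + 41*x^3 - 42*x^2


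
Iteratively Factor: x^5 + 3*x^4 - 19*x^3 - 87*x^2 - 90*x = (x + 3)*(x^4 - 19*x^2 - 30*x) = (x + 3)^2*(x^3 - 3*x^2 - 10*x) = (x - 5)*(x + 3)^2*(x^2 + 2*x) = (x - 5)*(x + 2)*(x + 3)^2*(x)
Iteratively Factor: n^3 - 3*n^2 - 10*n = (n)*(n^2 - 3*n - 10) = n*(n - 5)*(n + 2)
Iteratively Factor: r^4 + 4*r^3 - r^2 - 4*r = (r + 4)*(r^3 - r) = (r - 1)*(r + 4)*(r^2 + r) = (r - 1)*(r + 1)*(r + 4)*(r)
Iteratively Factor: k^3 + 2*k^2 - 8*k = (k)*(k^2 + 2*k - 8) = k*(k - 2)*(k + 4)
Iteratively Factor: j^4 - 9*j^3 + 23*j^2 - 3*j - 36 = (j - 3)*(j^3 - 6*j^2 + 5*j + 12) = (j - 3)*(j + 1)*(j^2 - 7*j + 12) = (j - 3)^2*(j + 1)*(j - 4)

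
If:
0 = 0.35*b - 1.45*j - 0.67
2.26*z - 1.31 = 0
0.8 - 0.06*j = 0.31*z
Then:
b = 44.75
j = 10.34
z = 0.58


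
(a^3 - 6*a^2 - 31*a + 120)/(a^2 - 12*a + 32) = (a^2 + 2*a - 15)/(a - 4)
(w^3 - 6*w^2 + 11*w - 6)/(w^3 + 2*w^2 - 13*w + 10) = (w - 3)/(w + 5)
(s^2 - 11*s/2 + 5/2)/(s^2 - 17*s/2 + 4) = (s - 5)/(s - 8)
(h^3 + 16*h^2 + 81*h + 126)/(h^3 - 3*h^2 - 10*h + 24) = (h^2 + 13*h + 42)/(h^2 - 6*h + 8)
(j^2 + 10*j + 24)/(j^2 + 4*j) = (j + 6)/j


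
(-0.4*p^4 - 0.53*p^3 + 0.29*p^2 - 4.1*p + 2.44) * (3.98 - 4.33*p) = 1.732*p^5 + 0.7029*p^4 - 3.3651*p^3 + 18.9072*p^2 - 26.8832*p + 9.7112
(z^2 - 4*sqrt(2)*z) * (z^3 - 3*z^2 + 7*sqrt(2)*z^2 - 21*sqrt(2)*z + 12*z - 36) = z^5 - 3*z^4 + 3*sqrt(2)*z^4 - 44*z^3 - 9*sqrt(2)*z^3 - 48*sqrt(2)*z^2 + 132*z^2 + 144*sqrt(2)*z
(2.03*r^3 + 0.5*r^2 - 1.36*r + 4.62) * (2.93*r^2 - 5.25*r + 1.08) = 5.9479*r^5 - 9.1925*r^4 - 4.4174*r^3 + 21.2166*r^2 - 25.7238*r + 4.9896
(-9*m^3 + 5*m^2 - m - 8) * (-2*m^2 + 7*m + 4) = 18*m^5 - 73*m^4 + m^3 + 29*m^2 - 60*m - 32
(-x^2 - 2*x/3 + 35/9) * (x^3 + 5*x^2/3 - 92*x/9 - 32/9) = -x^5 - 7*x^4/3 + 13*x^3 + 455*x^2/27 - 3028*x/81 - 1120/81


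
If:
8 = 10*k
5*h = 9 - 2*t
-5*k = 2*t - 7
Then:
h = 6/5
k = 4/5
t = 3/2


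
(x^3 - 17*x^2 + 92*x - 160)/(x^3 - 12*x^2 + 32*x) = (x - 5)/x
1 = 1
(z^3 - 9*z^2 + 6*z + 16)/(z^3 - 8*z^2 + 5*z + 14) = (z - 8)/(z - 7)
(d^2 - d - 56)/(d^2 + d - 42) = (d - 8)/(d - 6)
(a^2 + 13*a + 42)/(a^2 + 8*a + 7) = (a + 6)/(a + 1)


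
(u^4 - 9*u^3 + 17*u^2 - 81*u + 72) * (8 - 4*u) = -4*u^5 + 44*u^4 - 140*u^3 + 460*u^2 - 936*u + 576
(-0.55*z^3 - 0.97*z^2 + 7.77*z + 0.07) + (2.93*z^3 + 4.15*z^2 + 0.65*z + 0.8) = 2.38*z^3 + 3.18*z^2 + 8.42*z + 0.87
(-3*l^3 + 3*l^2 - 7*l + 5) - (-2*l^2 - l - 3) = -3*l^3 + 5*l^2 - 6*l + 8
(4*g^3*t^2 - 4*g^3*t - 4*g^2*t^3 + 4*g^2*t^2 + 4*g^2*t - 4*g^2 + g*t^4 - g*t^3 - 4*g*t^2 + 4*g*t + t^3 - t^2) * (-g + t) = -4*g^4*t^2 + 4*g^4*t + 8*g^3*t^3 - 8*g^3*t^2 - 4*g^3*t + 4*g^3 - 5*g^2*t^4 + 5*g^2*t^3 + 8*g^2*t^2 - 8*g^2*t + g*t^5 - g*t^4 - 5*g*t^3 + 5*g*t^2 + t^4 - t^3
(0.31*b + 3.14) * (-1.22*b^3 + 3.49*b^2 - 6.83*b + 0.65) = -0.3782*b^4 - 2.7489*b^3 + 8.8413*b^2 - 21.2447*b + 2.041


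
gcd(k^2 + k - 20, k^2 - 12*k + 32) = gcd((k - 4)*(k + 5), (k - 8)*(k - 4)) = k - 4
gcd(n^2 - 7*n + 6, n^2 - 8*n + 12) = n - 6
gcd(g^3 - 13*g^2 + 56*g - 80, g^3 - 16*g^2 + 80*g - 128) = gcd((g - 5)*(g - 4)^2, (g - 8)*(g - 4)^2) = g^2 - 8*g + 16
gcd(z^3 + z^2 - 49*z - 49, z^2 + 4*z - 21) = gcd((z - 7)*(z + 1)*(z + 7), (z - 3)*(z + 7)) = z + 7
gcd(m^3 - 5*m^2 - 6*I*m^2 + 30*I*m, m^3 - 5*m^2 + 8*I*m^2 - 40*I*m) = m^2 - 5*m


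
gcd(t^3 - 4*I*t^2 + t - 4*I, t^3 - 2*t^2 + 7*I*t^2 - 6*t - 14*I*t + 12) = t + I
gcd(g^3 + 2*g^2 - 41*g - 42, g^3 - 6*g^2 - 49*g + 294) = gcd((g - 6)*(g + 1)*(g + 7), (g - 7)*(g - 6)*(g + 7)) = g^2 + g - 42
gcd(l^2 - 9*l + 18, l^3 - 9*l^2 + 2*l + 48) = l - 3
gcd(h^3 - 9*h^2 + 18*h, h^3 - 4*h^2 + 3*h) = h^2 - 3*h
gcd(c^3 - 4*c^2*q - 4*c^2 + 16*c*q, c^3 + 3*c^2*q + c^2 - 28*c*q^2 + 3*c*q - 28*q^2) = -c + 4*q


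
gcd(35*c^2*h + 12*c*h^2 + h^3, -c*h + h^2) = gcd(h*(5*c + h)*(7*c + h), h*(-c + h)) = h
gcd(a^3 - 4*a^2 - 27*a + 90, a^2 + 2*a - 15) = a^2 + 2*a - 15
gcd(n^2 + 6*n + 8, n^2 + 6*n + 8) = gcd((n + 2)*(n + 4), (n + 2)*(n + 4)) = n^2 + 6*n + 8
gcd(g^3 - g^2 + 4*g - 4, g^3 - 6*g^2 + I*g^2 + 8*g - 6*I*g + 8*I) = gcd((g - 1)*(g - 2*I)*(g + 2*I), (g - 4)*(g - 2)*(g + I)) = 1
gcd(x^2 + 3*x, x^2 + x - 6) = x + 3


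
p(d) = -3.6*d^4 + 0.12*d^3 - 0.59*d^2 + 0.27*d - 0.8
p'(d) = -14.4*d^3 + 0.36*d^2 - 1.18*d + 0.27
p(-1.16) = -8.61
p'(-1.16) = 24.60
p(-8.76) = -21328.28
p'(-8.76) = 9718.22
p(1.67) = -29.44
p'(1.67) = -67.76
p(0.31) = -0.80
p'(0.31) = -0.49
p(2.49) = -140.32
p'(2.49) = -222.75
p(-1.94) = -55.41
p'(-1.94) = 109.05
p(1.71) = -32.24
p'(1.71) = -72.70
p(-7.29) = -10248.08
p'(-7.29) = 5606.86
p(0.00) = -0.80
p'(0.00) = 0.27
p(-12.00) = -74945.96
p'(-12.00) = 24949.47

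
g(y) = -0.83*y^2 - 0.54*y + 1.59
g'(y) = -1.66*y - 0.54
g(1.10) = -0.01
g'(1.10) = -2.37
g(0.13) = 1.51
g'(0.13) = -0.76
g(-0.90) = 1.40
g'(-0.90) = 0.95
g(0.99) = 0.24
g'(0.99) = -2.18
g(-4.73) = -14.43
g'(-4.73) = 7.31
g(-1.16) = 1.10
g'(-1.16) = 1.39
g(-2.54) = -2.39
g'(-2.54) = 3.68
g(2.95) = -7.23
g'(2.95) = -5.44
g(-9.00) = -60.78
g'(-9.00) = 14.40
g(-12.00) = -111.45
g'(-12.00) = 19.38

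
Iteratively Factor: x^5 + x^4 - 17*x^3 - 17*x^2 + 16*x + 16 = (x + 1)*(x^4 - 17*x^2 + 16) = (x - 1)*(x + 1)*(x^3 + x^2 - 16*x - 16) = (x - 4)*(x - 1)*(x + 1)*(x^2 + 5*x + 4) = (x - 4)*(x - 1)*(x + 1)*(x + 4)*(x + 1)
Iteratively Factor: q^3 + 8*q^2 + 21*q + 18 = (q + 3)*(q^2 + 5*q + 6) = (q + 2)*(q + 3)*(q + 3)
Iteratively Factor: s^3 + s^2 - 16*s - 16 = (s - 4)*(s^2 + 5*s + 4) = (s - 4)*(s + 4)*(s + 1)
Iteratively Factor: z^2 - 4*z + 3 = (z - 1)*(z - 3)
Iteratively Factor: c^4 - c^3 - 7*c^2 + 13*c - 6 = (c - 1)*(c^3 - 7*c + 6) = (c - 1)*(c + 3)*(c^2 - 3*c + 2) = (c - 2)*(c - 1)*(c + 3)*(c - 1)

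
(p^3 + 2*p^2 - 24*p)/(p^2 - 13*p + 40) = p*(p^2 + 2*p - 24)/(p^2 - 13*p + 40)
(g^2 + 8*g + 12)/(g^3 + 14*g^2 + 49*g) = (g^2 + 8*g + 12)/(g*(g^2 + 14*g + 49))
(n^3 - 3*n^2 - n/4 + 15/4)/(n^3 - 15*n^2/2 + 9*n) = (2*n^2 - 3*n - 5)/(2*n*(n - 6))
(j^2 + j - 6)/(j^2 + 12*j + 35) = (j^2 + j - 6)/(j^2 + 12*j + 35)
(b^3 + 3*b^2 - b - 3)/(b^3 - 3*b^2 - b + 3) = (b + 3)/(b - 3)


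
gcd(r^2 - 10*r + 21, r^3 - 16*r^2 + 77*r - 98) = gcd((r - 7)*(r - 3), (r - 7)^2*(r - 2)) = r - 7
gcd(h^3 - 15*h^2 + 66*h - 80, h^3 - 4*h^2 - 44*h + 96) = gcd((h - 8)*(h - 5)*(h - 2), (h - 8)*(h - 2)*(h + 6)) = h^2 - 10*h + 16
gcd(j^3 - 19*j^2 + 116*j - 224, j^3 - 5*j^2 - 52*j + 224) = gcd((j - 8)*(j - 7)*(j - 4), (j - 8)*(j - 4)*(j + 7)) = j^2 - 12*j + 32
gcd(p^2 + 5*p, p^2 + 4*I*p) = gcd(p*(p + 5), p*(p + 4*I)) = p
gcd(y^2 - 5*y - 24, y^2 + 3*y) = y + 3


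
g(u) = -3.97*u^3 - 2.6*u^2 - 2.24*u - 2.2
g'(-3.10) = -100.58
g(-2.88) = 77.52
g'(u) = -11.91*u^2 - 5.2*u - 2.24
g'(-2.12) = -44.74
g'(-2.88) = -86.05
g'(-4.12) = -182.98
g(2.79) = -114.91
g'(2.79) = -109.46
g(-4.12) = 240.54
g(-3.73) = 176.01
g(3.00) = -139.51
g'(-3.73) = -148.55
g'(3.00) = -125.03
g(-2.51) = 49.82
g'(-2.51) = -64.22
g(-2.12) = 28.69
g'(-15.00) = -2603.99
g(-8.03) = 1903.73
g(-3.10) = 98.03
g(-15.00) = 12845.15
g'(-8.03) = -728.45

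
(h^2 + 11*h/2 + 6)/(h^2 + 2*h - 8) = (h + 3/2)/(h - 2)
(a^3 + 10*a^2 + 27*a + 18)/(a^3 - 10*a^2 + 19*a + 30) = (a^2 + 9*a + 18)/(a^2 - 11*a + 30)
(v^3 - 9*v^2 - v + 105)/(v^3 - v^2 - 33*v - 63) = (v - 5)/(v + 3)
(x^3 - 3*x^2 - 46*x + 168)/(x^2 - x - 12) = (x^2 + x - 42)/(x + 3)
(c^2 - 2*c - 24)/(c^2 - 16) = (c - 6)/(c - 4)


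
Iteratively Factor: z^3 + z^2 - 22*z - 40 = (z + 4)*(z^2 - 3*z - 10) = (z - 5)*(z + 4)*(z + 2)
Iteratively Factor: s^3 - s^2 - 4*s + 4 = (s - 1)*(s^2 - 4) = (s - 1)*(s + 2)*(s - 2)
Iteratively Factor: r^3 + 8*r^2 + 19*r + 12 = (r + 3)*(r^2 + 5*r + 4) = (r + 3)*(r + 4)*(r + 1)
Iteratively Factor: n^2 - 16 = (n + 4)*(n - 4)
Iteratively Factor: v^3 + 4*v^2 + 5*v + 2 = (v + 2)*(v^2 + 2*v + 1) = (v + 1)*(v + 2)*(v + 1)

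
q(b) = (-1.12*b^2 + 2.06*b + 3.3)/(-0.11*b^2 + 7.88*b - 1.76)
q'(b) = (2.06 - 2.24*b)/(-0.11*b^2 + 7.88*b - 1.76) + (0.22*b - 7.88)*(-1.12*b^2 + 2.06*b + 3.3)/(-0.11*b^2 + 7.88*b - 1.76)^2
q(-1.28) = 0.10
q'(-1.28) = -0.34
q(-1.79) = 0.25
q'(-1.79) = -0.25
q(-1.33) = 0.11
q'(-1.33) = -0.33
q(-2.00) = 0.30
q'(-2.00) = -0.23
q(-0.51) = -0.34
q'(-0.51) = -1.02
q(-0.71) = -0.17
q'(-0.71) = -0.68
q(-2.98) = 0.49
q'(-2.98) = -0.17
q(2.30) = 0.13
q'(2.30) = -0.26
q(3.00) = -0.03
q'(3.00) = -0.21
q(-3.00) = 0.49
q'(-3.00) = -0.17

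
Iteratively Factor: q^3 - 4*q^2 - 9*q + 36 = (q - 3)*(q^2 - q - 12) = (q - 4)*(q - 3)*(q + 3)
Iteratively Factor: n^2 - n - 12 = (n - 4)*(n + 3)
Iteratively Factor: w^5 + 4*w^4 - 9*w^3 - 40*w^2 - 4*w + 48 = (w + 4)*(w^4 - 9*w^2 - 4*w + 12) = (w + 2)*(w + 4)*(w^3 - 2*w^2 - 5*w + 6) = (w - 1)*(w + 2)*(w + 4)*(w^2 - w - 6) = (w - 3)*(w - 1)*(w + 2)*(w + 4)*(w + 2)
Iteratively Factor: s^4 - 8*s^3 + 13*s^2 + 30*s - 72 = (s - 4)*(s^3 - 4*s^2 - 3*s + 18) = (s - 4)*(s - 3)*(s^2 - s - 6) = (s - 4)*(s - 3)*(s + 2)*(s - 3)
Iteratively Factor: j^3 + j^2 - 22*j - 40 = (j - 5)*(j^2 + 6*j + 8) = (j - 5)*(j + 4)*(j + 2)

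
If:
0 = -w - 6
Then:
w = -6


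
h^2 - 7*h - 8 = (h - 8)*(h + 1)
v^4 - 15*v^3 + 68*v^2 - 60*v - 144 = (v - 6)^2*(v - 4)*(v + 1)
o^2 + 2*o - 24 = (o - 4)*(o + 6)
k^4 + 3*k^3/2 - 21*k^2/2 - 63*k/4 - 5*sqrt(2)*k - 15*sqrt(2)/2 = (k + 3/2)*(k - 5*sqrt(2)/2)*(k + sqrt(2)/2)*(k + 2*sqrt(2))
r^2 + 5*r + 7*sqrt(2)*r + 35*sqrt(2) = (r + 5)*(r + 7*sqrt(2))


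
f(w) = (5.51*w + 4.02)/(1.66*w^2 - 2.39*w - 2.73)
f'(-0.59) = -1.35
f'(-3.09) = -0.12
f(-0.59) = -1.04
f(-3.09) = -0.63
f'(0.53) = -1.21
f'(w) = (2.39 - 3.32*w)*(5.51*w + 4.02)/(1.66*w^2 - 2.39*w - 2.73)^2 + 5.51/(1.66*w^2 - 2.39*w - 2.73) = (9.1466*w^2 - 13.1689*w - (3.32*w - 2.39)*(5.51*w + 4.02) - 15.0423)/(-1.66*w^2 + 2.39*w + 2.73)^2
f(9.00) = 0.49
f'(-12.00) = -0.02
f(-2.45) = -0.72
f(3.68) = 2.22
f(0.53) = -1.97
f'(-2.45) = -0.16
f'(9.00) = -0.07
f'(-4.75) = -0.07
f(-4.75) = -0.48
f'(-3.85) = -0.09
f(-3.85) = -0.55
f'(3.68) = -1.49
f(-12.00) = -0.23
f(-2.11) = -0.78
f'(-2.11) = -0.19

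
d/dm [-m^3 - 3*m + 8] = -3*m^2 - 3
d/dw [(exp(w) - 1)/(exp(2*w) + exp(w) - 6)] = ((1 - exp(w))*(2*exp(w) + 1) + exp(2*w) + exp(w) - 6)*exp(w)/(exp(2*w) + exp(w) - 6)^2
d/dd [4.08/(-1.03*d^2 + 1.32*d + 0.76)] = (8.4048*d - 5.3856)/(-1.03*d^2 + 1.32*d + 0.76)^2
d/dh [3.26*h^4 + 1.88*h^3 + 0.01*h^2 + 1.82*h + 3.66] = 13.04*h^3 + 5.64*h^2 + 0.02*h + 1.82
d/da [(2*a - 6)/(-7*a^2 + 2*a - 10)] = 2*(7*a^2 - 42*a - 4)/(49*a^4 - 28*a^3 + 144*a^2 - 40*a + 100)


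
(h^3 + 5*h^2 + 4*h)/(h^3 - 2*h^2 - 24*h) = (h + 1)/(h - 6)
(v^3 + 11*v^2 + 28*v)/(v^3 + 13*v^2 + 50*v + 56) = v/(v + 2)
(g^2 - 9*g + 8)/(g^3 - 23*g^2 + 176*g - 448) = (g - 1)/(g^2 - 15*g + 56)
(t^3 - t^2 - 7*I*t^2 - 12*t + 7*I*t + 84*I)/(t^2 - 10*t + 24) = (t^2 + t*(3 - 7*I) - 21*I)/(t - 6)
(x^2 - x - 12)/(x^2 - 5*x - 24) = (x - 4)/(x - 8)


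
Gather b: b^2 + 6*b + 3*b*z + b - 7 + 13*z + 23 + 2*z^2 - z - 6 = b^2 + b*(3*z + 7) + 2*z^2 + 12*z + 10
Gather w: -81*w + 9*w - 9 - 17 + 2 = -72*w - 24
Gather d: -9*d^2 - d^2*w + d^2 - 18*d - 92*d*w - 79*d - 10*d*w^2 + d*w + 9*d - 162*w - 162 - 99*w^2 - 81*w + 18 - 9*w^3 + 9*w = d^2*(-w - 8) + d*(-10*w^2 - 91*w - 88) - 9*w^3 - 99*w^2 - 234*w - 144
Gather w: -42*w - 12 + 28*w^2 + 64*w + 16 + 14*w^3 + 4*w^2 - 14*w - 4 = 14*w^3 + 32*w^2 + 8*w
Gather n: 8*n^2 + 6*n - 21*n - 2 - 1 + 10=8*n^2 - 15*n + 7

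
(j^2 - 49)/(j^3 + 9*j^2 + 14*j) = (j - 7)/(j*(j + 2))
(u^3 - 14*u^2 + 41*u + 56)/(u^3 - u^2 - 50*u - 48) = (u - 7)/(u + 6)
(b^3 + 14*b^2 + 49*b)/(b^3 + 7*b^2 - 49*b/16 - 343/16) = 16*b*(b + 7)/(16*b^2 - 49)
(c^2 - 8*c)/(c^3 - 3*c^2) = (c - 8)/(c*(c - 3))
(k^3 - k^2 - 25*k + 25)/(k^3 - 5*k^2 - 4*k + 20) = (k^2 + 4*k - 5)/(k^2 - 4)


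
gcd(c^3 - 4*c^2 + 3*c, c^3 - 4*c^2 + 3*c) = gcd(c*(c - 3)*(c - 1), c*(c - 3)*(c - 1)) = c^3 - 4*c^2 + 3*c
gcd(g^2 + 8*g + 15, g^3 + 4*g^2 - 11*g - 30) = g + 5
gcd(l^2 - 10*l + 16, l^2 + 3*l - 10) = l - 2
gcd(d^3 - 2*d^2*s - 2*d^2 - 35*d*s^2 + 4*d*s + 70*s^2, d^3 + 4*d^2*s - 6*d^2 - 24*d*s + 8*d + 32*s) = d - 2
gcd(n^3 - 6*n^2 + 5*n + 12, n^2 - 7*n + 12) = n^2 - 7*n + 12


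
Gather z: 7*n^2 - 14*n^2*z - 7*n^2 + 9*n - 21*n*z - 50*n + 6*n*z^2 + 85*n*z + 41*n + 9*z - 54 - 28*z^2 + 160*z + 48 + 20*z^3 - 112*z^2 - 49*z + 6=20*z^3 + z^2*(6*n - 140) + z*(-14*n^2 + 64*n + 120)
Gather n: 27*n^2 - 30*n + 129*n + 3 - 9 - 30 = 27*n^2 + 99*n - 36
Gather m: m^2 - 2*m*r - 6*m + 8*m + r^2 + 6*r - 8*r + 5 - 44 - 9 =m^2 + m*(2 - 2*r) + r^2 - 2*r - 48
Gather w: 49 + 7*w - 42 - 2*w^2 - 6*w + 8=-2*w^2 + w + 15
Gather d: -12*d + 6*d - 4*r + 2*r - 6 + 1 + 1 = -6*d - 2*r - 4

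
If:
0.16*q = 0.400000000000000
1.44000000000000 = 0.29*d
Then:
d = 4.97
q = 2.50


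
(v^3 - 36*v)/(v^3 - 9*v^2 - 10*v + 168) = v*(v + 6)/(v^2 - 3*v - 28)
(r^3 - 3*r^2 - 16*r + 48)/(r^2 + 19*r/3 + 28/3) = 3*(r^2 - 7*r + 12)/(3*r + 7)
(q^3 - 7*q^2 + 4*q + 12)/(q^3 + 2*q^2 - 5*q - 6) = (q - 6)/(q + 3)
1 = 1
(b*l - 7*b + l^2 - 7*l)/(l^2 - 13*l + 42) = (b + l)/(l - 6)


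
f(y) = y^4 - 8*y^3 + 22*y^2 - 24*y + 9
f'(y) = 4*y^3 - 24*y^2 + 44*y - 24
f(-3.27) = 716.79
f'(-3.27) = -564.37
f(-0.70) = 39.56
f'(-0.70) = -67.93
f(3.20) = 0.19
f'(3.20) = 2.11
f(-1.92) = 206.39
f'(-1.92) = -225.27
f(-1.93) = 208.66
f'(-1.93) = -227.07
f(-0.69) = 38.89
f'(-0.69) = -67.10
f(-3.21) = 683.51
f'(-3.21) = -544.84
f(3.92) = 7.22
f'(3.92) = 20.63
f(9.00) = 2304.00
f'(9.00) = 1344.00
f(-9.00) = 14400.00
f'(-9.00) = -5280.00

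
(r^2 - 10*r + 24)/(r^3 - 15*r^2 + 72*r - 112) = (r - 6)/(r^2 - 11*r + 28)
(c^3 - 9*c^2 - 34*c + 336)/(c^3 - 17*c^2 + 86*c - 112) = (c + 6)/(c - 2)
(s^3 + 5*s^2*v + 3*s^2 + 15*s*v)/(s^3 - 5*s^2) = (s^2 + 5*s*v + 3*s + 15*v)/(s*(s - 5))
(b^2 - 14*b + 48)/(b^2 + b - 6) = (b^2 - 14*b + 48)/(b^2 + b - 6)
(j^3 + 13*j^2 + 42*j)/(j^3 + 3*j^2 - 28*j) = (j + 6)/(j - 4)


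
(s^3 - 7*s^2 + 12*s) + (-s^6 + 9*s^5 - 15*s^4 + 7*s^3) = -s^6 + 9*s^5 - 15*s^4 + 8*s^3 - 7*s^2 + 12*s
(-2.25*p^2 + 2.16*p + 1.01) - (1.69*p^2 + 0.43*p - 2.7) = -3.94*p^2 + 1.73*p + 3.71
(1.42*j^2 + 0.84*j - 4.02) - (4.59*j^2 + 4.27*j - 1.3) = -3.17*j^2 - 3.43*j - 2.72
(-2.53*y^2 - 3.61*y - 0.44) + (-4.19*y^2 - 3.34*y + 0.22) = -6.72*y^2 - 6.95*y - 0.22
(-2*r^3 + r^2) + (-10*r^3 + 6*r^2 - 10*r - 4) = -12*r^3 + 7*r^2 - 10*r - 4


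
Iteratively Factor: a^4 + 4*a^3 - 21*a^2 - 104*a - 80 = (a + 4)*(a^3 - 21*a - 20) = (a + 1)*(a + 4)*(a^2 - a - 20) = (a - 5)*(a + 1)*(a + 4)*(a + 4)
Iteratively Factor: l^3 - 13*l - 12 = (l - 4)*(l^2 + 4*l + 3) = (l - 4)*(l + 3)*(l + 1)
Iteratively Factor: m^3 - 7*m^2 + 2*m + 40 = (m + 2)*(m^2 - 9*m + 20) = (m - 4)*(m + 2)*(m - 5)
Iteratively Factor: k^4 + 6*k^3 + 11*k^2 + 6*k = (k)*(k^3 + 6*k^2 + 11*k + 6) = k*(k + 2)*(k^2 + 4*k + 3) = k*(k + 2)*(k + 3)*(k + 1)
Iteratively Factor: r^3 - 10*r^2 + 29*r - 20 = (r - 5)*(r^2 - 5*r + 4) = (r - 5)*(r - 1)*(r - 4)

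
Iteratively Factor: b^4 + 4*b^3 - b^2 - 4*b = (b + 4)*(b^3 - b) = (b - 1)*(b + 4)*(b^2 + b) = b*(b - 1)*(b + 4)*(b + 1)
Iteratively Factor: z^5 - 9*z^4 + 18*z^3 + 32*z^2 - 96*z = (z - 4)*(z^4 - 5*z^3 - 2*z^2 + 24*z) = (z - 4)^2*(z^3 - z^2 - 6*z) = (z - 4)^2*(z + 2)*(z^2 - 3*z) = (z - 4)^2*(z - 3)*(z + 2)*(z)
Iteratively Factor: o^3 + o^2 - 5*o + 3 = (o - 1)*(o^2 + 2*o - 3) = (o - 1)^2*(o + 3)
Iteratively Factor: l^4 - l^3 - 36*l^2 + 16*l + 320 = (l - 4)*(l^3 + 3*l^2 - 24*l - 80) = (l - 5)*(l - 4)*(l^2 + 8*l + 16) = (l - 5)*(l - 4)*(l + 4)*(l + 4)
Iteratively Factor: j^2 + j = (j + 1)*(j)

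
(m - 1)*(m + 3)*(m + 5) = m^3 + 7*m^2 + 7*m - 15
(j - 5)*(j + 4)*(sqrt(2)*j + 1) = sqrt(2)*j^3 - sqrt(2)*j^2 + j^2 - 20*sqrt(2)*j - j - 20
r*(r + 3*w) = r^2 + 3*r*w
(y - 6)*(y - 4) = y^2 - 10*y + 24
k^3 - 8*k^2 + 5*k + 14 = (k - 7)*(k - 2)*(k + 1)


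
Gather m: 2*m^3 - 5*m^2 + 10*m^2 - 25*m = 2*m^3 + 5*m^2 - 25*m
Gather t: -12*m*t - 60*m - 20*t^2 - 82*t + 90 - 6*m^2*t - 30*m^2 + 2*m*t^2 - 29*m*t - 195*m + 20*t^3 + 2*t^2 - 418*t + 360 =-30*m^2 - 255*m + 20*t^3 + t^2*(2*m - 18) + t*(-6*m^2 - 41*m - 500) + 450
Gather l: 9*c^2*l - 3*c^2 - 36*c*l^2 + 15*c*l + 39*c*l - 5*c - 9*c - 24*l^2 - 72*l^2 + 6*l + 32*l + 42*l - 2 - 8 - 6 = -3*c^2 - 14*c + l^2*(-36*c - 96) + l*(9*c^2 + 54*c + 80) - 16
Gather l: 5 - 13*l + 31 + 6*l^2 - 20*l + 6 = 6*l^2 - 33*l + 42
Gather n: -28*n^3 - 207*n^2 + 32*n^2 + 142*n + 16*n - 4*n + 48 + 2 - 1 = -28*n^3 - 175*n^2 + 154*n + 49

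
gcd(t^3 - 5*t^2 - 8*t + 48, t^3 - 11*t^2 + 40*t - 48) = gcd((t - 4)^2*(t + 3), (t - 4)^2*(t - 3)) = t^2 - 8*t + 16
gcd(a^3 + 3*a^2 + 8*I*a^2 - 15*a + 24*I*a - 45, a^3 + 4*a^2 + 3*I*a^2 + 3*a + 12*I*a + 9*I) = a^2 + a*(3 + 3*I) + 9*I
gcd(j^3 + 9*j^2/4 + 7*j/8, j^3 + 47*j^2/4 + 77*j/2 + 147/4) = j + 7/4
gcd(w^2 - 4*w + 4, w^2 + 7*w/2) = 1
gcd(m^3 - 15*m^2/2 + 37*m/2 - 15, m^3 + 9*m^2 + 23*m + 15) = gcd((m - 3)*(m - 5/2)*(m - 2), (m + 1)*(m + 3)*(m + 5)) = 1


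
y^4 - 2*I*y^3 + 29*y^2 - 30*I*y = y*(y - 6*I)*(y - I)*(y + 5*I)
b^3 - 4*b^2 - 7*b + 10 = (b - 5)*(b - 1)*(b + 2)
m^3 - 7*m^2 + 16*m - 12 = (m - 3)*(m - 2)^2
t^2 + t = t*(t + 1)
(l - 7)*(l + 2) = l^2 - 5*l - 14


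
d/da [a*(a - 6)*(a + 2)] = 3*a^2 - 8*a - 12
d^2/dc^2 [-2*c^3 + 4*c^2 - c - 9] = 8 - 12*c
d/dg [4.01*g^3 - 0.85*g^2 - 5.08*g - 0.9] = 12.03*g^2 - 1.7*g - 5.08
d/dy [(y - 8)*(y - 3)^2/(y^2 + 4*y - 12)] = (y^4 + 8*y^3 - 149*y^2 + 480*y - 396)/(y^4 + 8*y^3 - 8*y^2 - 96*y + 144)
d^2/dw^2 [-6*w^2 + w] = -12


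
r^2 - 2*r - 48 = (r - 8)*(r + 6)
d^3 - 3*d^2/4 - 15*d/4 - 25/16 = (d - 5/2)*(d + 1/2)*(d + 5/4)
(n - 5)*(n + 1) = n^2 - 4*n - 5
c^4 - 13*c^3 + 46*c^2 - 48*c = c*(c - 8)*(c - 3)*(c - 2)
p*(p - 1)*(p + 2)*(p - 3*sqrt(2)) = p^4 - 3*sqrt(2)*p^3 + p^3 - 3*sqrt(2)*p^2 - 2*p^2 + 6*sqrt(2)*p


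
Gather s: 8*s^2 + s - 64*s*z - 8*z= 8*s^2 + s*(1 - 64*z) - 8*z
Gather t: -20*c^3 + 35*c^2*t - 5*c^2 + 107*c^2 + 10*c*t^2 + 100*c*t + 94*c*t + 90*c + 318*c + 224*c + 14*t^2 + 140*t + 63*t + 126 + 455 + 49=-20*c^3 + 102*c^2 + 632*c + t^2*(10*c + 14) + t*(35*c^2 + 194*c + 203) + 630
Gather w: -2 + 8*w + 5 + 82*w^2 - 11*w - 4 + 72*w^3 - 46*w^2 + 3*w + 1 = 72*w^3 + 36*w^2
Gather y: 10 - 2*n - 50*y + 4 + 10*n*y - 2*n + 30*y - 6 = -4*n + y*(10*n - 20) + 8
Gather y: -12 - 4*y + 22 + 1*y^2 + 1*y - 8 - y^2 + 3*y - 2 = 0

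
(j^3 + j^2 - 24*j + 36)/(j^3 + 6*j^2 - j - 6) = (j^2 - 5*j + 6)/(j^2 - 1)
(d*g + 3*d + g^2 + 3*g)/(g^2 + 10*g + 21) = (d + g)/(g + 7)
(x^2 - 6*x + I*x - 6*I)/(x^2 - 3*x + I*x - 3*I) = (x - 6)/(x - 3)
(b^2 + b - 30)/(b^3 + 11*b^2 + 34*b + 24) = (b - 5)/(b^2 + 5*b + 4)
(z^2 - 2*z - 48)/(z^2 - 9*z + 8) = (z + 6)/(z - 1)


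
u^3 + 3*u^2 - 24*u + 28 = (u - 2)^2*(u + 7)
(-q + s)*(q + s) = -q^2 + s^2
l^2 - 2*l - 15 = (l - 5)*(l + 3)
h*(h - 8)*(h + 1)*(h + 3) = h^4 - 4*h^3 - 29*h^2 - 24*h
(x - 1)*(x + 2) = x^2 + x - 2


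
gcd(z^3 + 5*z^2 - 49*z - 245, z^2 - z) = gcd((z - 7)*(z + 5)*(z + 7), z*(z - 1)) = 1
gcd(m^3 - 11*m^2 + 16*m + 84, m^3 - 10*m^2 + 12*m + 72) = m^2 - 4*m - 12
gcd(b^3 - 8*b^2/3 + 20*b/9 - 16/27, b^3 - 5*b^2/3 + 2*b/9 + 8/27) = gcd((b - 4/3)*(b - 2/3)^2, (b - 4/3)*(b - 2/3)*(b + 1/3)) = b^2 - 2*b + 8/9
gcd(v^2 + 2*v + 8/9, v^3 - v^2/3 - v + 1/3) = 1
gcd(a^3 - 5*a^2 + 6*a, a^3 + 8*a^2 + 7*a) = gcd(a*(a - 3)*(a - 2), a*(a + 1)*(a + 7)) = a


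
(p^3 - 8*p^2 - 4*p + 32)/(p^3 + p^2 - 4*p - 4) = (p - 8)/(p + 1)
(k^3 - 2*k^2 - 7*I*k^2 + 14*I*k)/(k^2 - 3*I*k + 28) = k*(k - 2)/(k + 4*I)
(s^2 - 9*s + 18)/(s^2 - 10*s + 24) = (s - 3)/(s - 4)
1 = 1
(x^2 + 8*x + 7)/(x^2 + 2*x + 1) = (x + 7)/(x + 1)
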